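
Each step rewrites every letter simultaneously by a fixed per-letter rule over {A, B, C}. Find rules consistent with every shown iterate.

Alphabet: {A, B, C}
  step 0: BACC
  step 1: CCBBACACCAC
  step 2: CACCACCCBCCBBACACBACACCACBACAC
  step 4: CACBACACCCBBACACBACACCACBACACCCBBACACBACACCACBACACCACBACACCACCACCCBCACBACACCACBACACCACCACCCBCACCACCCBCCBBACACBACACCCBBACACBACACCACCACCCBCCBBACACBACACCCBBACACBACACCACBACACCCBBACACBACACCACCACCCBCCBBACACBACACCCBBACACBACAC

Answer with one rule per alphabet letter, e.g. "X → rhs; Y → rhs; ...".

A->BA, B->CCB, C->CAC

  step 1 ⇒ step 2: CCBBACACCAC ⇒ CAC·CAC·CCB·CCB·BA·CAC·BA·CAC·CAC·BA·CAC
    A ↦ BA
    B ↦ CCB
    C ↦ CAC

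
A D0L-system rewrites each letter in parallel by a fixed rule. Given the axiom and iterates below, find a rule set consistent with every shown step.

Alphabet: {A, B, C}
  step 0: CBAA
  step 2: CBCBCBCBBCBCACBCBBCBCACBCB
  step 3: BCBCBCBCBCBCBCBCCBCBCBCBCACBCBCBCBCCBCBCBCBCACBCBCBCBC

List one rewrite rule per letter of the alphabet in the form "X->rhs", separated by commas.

  step 2 ⇒ step 3: CBCBCBCBBCBCACBCBBCBCACBCB ⇒ BCB·C·BCB·C·BCB·C·BCB·C·C·BCB·C·BCB·CAC·BCB·C·BCB·C·C·BCB·C·BCB·CAC·BCB·C·BCB·C
    A ↦ CAC
    B ↦ C
    C ↦ BCB

A->CAC, B->C, C->BCB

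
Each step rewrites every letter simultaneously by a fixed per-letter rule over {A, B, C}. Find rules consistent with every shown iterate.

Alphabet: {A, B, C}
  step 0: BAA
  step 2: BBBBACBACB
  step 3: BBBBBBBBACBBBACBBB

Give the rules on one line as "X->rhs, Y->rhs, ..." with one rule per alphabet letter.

A->AC, B->BB, C->B

  step 2 ⇒ step 3: BBBBACBACB ⇒ BB·BB·BB·BB·AC·B·BB·AC·B·BB
    A ↦ AC
    B ↦ BB
    C ↦ B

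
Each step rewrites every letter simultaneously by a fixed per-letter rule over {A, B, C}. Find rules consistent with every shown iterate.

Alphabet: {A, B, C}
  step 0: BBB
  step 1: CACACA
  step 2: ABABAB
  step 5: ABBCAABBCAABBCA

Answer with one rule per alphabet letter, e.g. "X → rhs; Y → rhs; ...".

  step 1 ⇒ step 2: CACACA ⇒ A·B·A·B·A·B
    A ↦ B
    C ↦ A
  step 0 ⇒ step 1: BBB ⇒ CA·CA·CA
    B ↦ CA

A->B, B->CA, C->A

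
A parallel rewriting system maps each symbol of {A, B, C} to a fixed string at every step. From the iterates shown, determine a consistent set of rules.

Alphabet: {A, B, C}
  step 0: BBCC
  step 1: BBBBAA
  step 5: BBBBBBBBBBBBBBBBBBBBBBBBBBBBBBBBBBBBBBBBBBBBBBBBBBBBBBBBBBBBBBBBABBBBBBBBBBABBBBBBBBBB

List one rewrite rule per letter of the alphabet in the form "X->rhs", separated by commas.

  step 0 ⇒ step 1: BBCC ⇒ BB·BB·A·A
    B ↦ BB
    C ↦ A
    A ↦ CB  (constrained at step 1)

A->CB, B->BB, C->A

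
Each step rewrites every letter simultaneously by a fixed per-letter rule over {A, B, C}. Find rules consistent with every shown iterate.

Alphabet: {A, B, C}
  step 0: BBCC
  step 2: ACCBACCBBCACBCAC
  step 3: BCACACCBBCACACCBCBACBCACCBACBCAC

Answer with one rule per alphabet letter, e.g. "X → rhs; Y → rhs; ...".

  step 2 ⇒ step 3: ACCBACCBBCACBCAC ⇒ BC·AC·AC·CB·BC·AC·AC·CB·CB·AC·BC·AC·CB·AC·BC·AC
    A ↦ BC
    B ↦ CB
    C ↦ AC

A->BC, B->CB, C->AC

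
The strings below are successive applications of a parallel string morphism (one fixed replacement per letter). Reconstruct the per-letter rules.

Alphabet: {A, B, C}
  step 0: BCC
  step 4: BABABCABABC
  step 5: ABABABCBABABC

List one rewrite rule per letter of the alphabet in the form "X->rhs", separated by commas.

A->B, B->A, C->BC

  step 4 ⇒ step 5: BABABCABABC ⇒ A·B·A·B·A·BC·B·A·B·A·BC
    A ↦ B
    B ↦ A
    C ↦ BC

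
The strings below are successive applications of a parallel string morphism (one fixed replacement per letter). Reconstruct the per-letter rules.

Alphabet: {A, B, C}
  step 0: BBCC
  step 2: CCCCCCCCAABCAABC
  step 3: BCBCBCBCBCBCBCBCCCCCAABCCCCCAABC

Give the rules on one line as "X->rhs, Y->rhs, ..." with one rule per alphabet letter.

A->CC, B->AA, C->BC

  step 2 ⇒ step 3: CCCCCCCCAABCAABC ⇒ BC·BC·BC·BC·BC·BC·BC·BC·CC·CC·AA·BC·CC·CC·AA·BC
    A ↦ CC
    B ↦ AA
    C ↦ BC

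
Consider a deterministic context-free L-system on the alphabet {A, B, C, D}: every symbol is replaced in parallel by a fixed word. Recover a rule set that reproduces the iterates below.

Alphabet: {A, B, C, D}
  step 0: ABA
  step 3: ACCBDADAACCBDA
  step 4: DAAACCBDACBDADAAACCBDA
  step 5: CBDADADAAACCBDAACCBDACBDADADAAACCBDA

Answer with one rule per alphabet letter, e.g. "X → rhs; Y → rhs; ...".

  step 4 ⇒ step 5: DAAACCBDACBDADAAACCBDA ⇒ CB·DA·DA·DA·A·A·C·CB·DA·A·C·CB·DA·CB·DA·DA·DA·A·A·C·CB·DA
    A ↦ DA
    B ↦ C
    C ↦ A
    D ↦ CB

A->DA, B->C, C->A, D->CB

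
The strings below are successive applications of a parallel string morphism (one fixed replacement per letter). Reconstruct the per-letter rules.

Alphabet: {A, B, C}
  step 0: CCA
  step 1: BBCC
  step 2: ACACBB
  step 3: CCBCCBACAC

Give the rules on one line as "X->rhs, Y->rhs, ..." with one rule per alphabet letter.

  step 2 ⇒ step 3: ACACBB ⇒ CC·B·CC·B·AC·AC
    A ↦ CC
    B ↦ AC
    C ↦ B

A->CC, B->AC, C->B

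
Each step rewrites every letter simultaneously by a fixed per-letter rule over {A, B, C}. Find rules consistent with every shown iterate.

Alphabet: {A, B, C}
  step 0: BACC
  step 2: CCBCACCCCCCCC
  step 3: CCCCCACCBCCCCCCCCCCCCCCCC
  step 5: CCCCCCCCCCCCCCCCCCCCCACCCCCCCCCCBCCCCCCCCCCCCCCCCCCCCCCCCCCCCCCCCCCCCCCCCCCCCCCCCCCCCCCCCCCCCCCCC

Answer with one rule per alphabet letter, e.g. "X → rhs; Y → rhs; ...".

A->B, B->CA, C->CC

  step 2 ⇒ step 3: CCBCACCCCCCCC ⇒ CC·CC·CA·CC·B·CC·CC·CC·CC·CC·CC·CC·CC
    A ↦ B
    B ↦ CA
    C ↦ CC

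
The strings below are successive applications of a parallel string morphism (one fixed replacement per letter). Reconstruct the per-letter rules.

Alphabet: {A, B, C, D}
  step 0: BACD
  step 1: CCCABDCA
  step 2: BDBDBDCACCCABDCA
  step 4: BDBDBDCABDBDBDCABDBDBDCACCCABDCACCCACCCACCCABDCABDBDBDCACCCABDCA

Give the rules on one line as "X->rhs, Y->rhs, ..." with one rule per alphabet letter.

A->CA, B->CC, C->BD, D->CA

  step 1 ⇒ step 2: CCCABDCA ⇒ BD·BD·BD·CA·CC·CA·BD·CA
    A ↦ CA
    B ↦ CC
    C ↦ BD
    D ↦ CA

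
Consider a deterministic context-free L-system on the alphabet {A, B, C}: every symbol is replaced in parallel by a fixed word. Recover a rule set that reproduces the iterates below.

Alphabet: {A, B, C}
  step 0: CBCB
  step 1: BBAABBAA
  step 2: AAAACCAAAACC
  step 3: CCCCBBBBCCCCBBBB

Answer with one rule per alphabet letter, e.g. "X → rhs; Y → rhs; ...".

  step 2 ⇒ step 3: AAAACCAAAACC ⇒ C·C·C·C·BB·BB·C·C·C·C·BB·BB
    A ↦ C
    C ↦ BB
  step 0 ⇒ step 1: CBCB ⇒ BB·AA·BB·AA
    B ↦ AA

A->C, B->AA, C->BB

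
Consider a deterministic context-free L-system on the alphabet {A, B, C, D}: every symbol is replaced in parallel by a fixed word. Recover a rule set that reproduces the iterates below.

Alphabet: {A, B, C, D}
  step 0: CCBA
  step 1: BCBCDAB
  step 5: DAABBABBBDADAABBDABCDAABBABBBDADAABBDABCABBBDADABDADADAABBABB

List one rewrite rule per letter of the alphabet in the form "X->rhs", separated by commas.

A->B, B->DA, C->BC, D->AB

  step 0 ⇒ step 1: CCBA ⇒ BC·BC·DA·B
    A ↦ B
    B ↦ DA
    C ↦ BC
    D ↦ AB  (constrained at step 1)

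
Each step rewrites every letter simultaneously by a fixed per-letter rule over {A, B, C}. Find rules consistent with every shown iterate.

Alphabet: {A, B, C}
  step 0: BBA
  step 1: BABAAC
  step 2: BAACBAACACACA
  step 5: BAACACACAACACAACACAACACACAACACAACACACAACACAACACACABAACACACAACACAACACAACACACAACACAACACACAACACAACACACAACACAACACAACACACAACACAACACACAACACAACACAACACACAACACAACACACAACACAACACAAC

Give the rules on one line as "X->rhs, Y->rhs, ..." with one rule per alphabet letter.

  step 1 ⇒ step 2: BABAAC ⇒ BA·AC·BA·AC·AC·ACA
    A ↦ AC
    B ↦ BA
    C ↦ ACA

A->AC, B->BA, C->ACA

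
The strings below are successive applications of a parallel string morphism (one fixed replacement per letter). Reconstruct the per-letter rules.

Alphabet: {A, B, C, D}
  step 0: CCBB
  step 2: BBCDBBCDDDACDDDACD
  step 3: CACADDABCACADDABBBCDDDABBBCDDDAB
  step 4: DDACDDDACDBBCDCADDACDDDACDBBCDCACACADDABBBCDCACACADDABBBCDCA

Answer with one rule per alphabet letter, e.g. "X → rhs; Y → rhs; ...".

  step 3 ⇒ step 4: CACADDABCACADDABBBCDDDABBBCDDDAB ⇒ DDA·CD·DDA·CD·B·B·CD·CA·DDA·CD·DDA·CD·B·B·CD·CA·CA·CA·DDA·B·B·B·CD·CA·CA·CA·DDA·B·B·B·CD·CA
    A ↦ CD
    B ↦ CA
    C ↦ DDA
    D ↦ B

A->CD, B->CA, C->DDA, D->B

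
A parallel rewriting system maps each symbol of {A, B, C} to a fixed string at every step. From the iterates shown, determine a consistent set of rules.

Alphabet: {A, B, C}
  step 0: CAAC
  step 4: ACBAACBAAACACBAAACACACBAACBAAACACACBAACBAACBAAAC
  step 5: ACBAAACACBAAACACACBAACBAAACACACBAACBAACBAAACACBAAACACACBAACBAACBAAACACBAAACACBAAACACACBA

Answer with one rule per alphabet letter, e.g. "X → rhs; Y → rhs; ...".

A->AC, B->A, C->BA

  step 4 ⇒ step 5: ACBAACBAAACACBAAACACACBAACBAAACACACBAACBAACBAAAC ⇒ AC·BA·A·AC·AC·BA·A·AC·AC·AC·BA·AC·BA·A·AC·AC·AC·BA·AC·BA·AC·BA·A·AC·AC·BA·A·AC·AC·AC·BA·AC·BA·AC·BA·A·AC·AC·BA·A·AC·AC·BA·A·AC·AC·AC·BA
    A ↦ AC
    B ↦ A
    C ↦ BA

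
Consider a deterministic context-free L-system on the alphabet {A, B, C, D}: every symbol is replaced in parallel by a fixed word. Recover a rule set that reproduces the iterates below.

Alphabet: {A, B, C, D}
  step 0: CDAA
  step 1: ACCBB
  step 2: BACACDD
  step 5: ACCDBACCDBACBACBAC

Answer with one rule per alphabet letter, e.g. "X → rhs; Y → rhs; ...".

  step 1 ⇒ step 2: ACCBB ⇒ B·AC·AC·D·D
    A ↦ B
    B ↦ D
    C ↦ AC
  step 0 ⇒ step 1: CDAA ⇒ AC·C·B·B
    D ↦ C

A->B, B->D, C->AC, D->C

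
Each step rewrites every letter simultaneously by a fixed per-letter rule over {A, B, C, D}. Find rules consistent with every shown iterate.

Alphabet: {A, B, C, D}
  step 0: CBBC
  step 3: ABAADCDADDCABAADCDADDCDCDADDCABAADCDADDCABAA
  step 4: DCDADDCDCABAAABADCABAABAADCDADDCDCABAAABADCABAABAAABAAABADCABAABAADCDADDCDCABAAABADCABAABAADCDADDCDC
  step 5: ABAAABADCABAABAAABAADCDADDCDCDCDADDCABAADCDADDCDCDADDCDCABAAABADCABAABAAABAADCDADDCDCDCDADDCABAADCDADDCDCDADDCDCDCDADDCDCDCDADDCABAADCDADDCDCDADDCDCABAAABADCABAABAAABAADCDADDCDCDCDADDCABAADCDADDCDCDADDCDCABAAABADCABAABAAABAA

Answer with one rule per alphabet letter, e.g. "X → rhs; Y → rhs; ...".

A->DC, B->DAD, C->A, D->ABA

  step 4 ⇒ step 5: DCDADDCDCABAAABADCABAABAADCDADDCDCABAAABADCABAABAAABAAABADCABAABAADCDADDCDCABAAABADCABAABAADCDADDCDC ⇒ ABA·A·ABA·DC·ABA·ABA·A·ABA·A·DC·DAD·DC·DC·DC·DAD·DC·ABA·A·DC·DAD·DC·DC·DAD·DC·DC·ABA·A·ABA·DC·ABA·ABA·A·ABA·A·DC·DAD·DC·DC·DC·DAD·DC·ABA·A·DC·DAD·DC·DC·DAD·DC·DC·DC·DAD·DC·DC·DC·DAD·DC·ABA·A·DC·DAD·DC·DC·DAD·DC·DC·ABA·A·ABA·DC·ABA·ABA·A·ABA·A·DC·DAD·DC·DC·DC·DAD·DC·ABA·A·DC·DAD·DC·DC·DAD·DC·DC·ABA·A·ABA·DC·ABA·ABA·A·ABA·A
    A ↦ DC
    B ↦ DAD
    C ↦ A
    D ↦ ABA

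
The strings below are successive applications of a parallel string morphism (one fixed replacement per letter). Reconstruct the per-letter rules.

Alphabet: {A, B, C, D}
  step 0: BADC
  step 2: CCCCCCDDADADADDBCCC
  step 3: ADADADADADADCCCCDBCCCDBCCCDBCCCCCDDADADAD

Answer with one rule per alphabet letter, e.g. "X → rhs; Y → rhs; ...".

A->DBC, B->DD, C->AD, D->CC

  step 2 ⇒ step 3: CCCCCCDDADADADDBCCC ⇒ AD·AD·AD·AD·AD·AD·CC·CC·DBC·CC·DBC·CC·DBC·CC·CC·DD·AD·AD·AD
    A ↦ DBC
    B ↦ DD
    C ↦ AD
    D ↦ CC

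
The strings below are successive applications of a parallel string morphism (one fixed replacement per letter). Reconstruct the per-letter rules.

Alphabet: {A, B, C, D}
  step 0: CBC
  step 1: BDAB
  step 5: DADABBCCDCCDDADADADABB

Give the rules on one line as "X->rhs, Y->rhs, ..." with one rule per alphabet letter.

A->D, B->DA, C->B, D->CC

  step 0 ⇒ step 1: CBC ⇒ B·DA·B
    B ↦ DA
    C ↦ B
    A ↦ D  (constrained at step 1)
    D ↦ CC  (constrained at step 1)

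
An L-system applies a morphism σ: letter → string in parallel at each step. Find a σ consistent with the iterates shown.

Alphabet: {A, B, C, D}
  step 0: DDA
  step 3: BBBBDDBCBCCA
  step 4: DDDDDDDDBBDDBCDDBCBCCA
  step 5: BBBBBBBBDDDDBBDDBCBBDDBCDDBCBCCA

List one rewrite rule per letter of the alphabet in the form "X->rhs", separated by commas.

  step 4 ⇒ step 5: DDDDDDDDBBDDBCDDBCBCCA ⇒ B·B·B·B·B·B·B·B·DD·DD·B·B·DD·BC·B·B·DD·BC·DD·BC·BC·CA
    A ↦ CA
    B ↦ DD
    C ↦ BC
    D ↦ B

A->CA, B->DD, C->BC, D->B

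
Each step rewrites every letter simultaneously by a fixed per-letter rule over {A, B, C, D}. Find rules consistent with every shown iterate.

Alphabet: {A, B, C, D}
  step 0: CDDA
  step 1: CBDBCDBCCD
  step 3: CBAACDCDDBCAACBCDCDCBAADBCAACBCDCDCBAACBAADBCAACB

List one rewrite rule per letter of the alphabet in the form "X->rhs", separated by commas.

  step 0 ⇒ step 1: CDDA ⇒ CB·DBC·DBC·CD
    A ↦ CD
    C ↦ CB
    D ↦ DBC
    B ↦ AA  (constrained at step 1)

A->CD, B->AA, C->CB, D->DBC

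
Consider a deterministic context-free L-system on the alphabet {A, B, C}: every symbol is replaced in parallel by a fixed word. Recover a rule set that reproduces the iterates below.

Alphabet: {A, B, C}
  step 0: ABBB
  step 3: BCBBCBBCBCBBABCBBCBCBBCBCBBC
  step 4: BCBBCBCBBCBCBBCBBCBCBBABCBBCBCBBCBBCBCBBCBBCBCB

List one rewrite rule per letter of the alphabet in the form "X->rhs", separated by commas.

A->BBA, B->BC, C->B

  step 3 ⇒ step 4: BCBBCBBCBCBBABCBBCBCBBCBCBBC ⇒ BC·B·BC·BC·B·BC·BC·B·BC·B·BC·BC·BBA·BC·B·BC·BC·B·BC·B·BC·BC·B·BC·B·BC·BC·B
    A ↦ BBA
    B ↦ BC
    C ↦ B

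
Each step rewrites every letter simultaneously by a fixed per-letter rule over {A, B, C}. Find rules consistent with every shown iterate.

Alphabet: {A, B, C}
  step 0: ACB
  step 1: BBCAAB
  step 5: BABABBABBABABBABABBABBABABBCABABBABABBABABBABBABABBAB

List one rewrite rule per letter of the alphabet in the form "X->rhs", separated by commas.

A->B, B->AB, C->BCA

  step 0 ⇒ step 1: ACB ⇒ B·BCA·AB
    A ↦ B
    B ↦ AB
    C ↦ BCA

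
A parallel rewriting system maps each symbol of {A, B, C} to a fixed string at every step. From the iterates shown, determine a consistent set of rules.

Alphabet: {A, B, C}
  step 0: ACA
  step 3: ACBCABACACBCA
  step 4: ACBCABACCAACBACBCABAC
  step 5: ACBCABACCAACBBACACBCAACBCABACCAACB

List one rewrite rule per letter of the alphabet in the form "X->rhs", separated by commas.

  step 4 ⇒ step 5: ACBCABACCAACBACBCABAC ⇒ AC·B·CA·B·AC·CA·AC·B·B·AC·AC·B·CA·AC·B·CA·B·AC·CA·AC·B
    A ↦ AC
    B ↦ CA
    C ↦ B

A->AC, B->CA, C->B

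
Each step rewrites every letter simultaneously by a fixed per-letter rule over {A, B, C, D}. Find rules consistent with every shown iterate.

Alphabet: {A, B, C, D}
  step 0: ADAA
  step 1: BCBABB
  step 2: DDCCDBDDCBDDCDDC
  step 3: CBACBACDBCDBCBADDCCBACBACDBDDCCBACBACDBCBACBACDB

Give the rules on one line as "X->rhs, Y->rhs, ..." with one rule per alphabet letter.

  step 2 ⇒ step 3: DDCCDBDDCBDDCDDC ⇒ CBA·CBA·CDB·CDB·CBA·DDC·CBA·CBA·CDB·DDC·CBA·CBA·CDB·CBA·CBA·CDB
    B ↦ DDC
    C ↦ CDB
    D ↦ CBA
  step 0 ⇒ step 1: ADAA ⇒ B·CBA·B·B
    A ↦ B

A->B, B->DDC, C->CDB, D->CBA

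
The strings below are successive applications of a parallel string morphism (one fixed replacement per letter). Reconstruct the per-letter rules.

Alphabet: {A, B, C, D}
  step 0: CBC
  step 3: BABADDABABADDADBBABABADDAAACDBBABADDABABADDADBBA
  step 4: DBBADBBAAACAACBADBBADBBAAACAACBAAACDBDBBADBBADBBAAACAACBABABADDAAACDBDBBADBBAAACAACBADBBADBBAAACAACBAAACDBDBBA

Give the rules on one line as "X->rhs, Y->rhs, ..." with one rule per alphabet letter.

  step 3 ⇒ step 4: BABADDABABADDADBBABABADDAAACDBBABADDABABADDADBBA ⇒ DB·BA·DB·BA·AAC·AAC·BA·DB·BA·DB·BA·AAC·AAC·BA·AAC·DB·DB·BA·DB·BA·DB·BA·AAC·AAC·BA·BA·BA·DDA·AAC·DB·DB·BA·DB·BA·AAC·AAC·BA·DB·BA·DB·BA·AAC·AAC·BA·AAC·DB·DB·BA
    A ↦ BA
    B ↦ DB
    C ↦ DDA
    D ↦ AAC

A->BA, B->DB, C->DDA, D->AAC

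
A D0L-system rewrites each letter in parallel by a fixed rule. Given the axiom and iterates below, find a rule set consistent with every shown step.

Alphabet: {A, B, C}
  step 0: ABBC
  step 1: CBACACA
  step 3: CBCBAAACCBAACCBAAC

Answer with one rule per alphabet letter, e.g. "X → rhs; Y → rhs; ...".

  step 0 ⇒ step 1: ABBC ⇒ CB·AC·AC·A
    A ↦ CB
    B ↦ AC
    C ↦ A

A->CB, B->AC, C->A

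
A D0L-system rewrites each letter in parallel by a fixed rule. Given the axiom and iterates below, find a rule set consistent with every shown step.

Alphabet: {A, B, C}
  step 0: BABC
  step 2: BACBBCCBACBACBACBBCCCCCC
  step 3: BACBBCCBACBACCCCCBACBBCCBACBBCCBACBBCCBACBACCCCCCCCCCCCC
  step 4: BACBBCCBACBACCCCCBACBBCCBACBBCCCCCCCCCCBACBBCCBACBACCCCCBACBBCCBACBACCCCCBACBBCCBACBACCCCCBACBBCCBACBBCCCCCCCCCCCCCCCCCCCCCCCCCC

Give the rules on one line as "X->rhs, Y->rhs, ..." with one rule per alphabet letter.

A->BB, B->BAC, C->CC

  step 3 ⇒ step 4: BACBBCCBACBACCCCCBACBBCCBACBBCCBACBBCCBACBACCCCCCCCCCCCC ⇒ BAC·BB·CC·BAC·BAC·CC·CC·BAC·BB·CC·BAC·BB·CC·CC·CC·CC·CC·BAC·BB·CC·BAC·BAC·CC·CC·BAC·BB·CC·BAC·BAC·CC·CC·BAC·BB·CC·BAC·BAC·CC·CC·BAC·BB·CC·BAC·BB·CC·CC·CC·CC·CC·CC·CC·CC·CC·CC·CC·CC·CC
    A ↦ BB
    B ↦ BAC
    C ↦ CC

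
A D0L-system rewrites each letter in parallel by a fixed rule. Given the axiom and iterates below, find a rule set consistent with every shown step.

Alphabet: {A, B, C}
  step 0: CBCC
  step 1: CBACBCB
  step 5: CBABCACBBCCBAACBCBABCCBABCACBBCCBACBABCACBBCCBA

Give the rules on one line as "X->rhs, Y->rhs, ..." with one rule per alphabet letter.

A->BC, B->A, C->CB

  step 0 ⇒ step 1: CBCC ⇒ CB·A·CB·CB
    B ↦ A
    C ↦ CB
    A ↦ BC  (constrained at step 1)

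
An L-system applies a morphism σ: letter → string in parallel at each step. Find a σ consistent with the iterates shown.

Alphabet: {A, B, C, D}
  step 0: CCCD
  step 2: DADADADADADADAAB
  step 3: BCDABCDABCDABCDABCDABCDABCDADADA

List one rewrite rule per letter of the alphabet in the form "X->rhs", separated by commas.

  step 2 ⇒ step 3: DADADADADADADAAB ⇒ BC·DA·BC·DA·BC·DA·BC·DA·BC·DA·BC·DA·BC·DA·DA·DA
    A ↦ DA
    B ↦ DA
    D ↦ BC
    C ↦ AB  (constrained at step 0)

A->DA, B->DA, C->AB, D->BC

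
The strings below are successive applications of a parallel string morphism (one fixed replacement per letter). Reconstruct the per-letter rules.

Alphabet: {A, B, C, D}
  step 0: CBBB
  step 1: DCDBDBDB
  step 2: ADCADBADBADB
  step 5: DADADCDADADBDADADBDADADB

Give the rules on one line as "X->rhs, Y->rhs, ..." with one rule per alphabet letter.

  step 1 ⇒ step 2: DCDBDBDB ⇒ A·DC·A·DB·A·DB·A·DB
    B ↦ DB
    C ↦ DC
    D ↦ A
    A ↦ D  (constrained at step 2)

A->D, B->DB, C->DC, D->A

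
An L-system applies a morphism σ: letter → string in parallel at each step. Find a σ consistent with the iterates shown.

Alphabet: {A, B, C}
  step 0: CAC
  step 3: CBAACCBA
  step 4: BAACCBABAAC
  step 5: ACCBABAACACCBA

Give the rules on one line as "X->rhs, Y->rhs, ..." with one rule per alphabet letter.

  step 4 ⇒ step 5: BAACCBABAAC ⇒ A·C·C·BA·BA·A·C·A·C·C·BA
    A ↦ C
    B ↦ A
    C ↦ BA

A->C, B->A, C->BA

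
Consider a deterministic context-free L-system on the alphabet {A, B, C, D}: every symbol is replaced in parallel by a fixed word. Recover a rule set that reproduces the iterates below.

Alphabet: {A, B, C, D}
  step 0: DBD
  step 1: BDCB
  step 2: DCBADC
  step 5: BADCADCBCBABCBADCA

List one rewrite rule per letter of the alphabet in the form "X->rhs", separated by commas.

A->BC, B->DC, C->A, D->B

  step 1 ⇒ step 2: BDCB ⇒ DC·B·A·DC
    B ↦ DC
    C ↦ A
    D ↦ B
    A ↦ BC  (constrained at step 2)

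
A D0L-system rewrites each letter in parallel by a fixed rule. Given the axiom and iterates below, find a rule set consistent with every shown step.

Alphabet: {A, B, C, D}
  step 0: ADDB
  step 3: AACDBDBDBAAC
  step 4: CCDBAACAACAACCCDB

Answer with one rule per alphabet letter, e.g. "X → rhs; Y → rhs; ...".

  step 3 ⇒ step 4: AACDBDBDBAAC ⇒ C·C·DB·A·AC·A·AC·A·AC·C·C·DB
    A ↦ C
    B ↦ AC
    C ↦ DB
    D ↦ A

A->C, B->AC, C->DB, D->A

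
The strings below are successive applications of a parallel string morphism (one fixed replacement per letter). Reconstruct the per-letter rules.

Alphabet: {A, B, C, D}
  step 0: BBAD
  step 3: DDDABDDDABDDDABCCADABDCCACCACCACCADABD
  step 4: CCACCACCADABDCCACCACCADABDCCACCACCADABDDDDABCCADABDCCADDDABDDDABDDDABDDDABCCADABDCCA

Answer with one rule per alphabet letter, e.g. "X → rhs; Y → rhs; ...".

A->DAB, B->D, C->D, D->CCA

  step 3 ⇒ step 4: DDDABDDDABDDDABCCADABDCCACCACCACCADABD ⇒ CCA·CCA·CCA·DAB·D·CCA·CCA·CCA·DAB·D·CCA·CCA·CCA·DAB·D·D·D·DAB·CCA·DAB·D·CCA·D·D·DAB·D·D·DAB·D·D·DAB·D·D·DAB·CCA·DAB·D·CCA
    A ↦ DAB
    B ↦ D
    C ↦ D
    D ↦ CCA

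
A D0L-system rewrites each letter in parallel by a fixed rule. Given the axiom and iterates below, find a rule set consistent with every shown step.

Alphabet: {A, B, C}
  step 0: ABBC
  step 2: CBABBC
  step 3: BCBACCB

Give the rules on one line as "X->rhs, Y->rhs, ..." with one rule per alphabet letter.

A->BA, B->C, C->B

  step 2 ⇒ step 3: CBABBC ⇒ B·C·BA·C·C·B
    A ↦ BA
    B ↦ C
    C ↦ B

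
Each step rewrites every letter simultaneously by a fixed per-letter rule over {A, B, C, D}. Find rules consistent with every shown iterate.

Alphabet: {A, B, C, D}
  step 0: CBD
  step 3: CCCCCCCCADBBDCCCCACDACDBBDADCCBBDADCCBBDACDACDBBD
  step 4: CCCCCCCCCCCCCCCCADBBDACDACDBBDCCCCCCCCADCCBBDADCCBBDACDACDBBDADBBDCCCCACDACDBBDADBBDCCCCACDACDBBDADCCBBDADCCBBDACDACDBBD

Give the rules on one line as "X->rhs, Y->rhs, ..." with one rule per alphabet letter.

A->AD, B->ACD, C->CC, D->BBD

  step 3 ⇒ step 4: CCCCCCCCADBBDCCCCACDACDBBDADCCBBDADCCBBDACDACDBBD ⇒ CC·CC·CC·CC·CC·CC·CC·CC·AD·BBD·ACD·ACD·BBD·CC·CC·CC·CC·AD·CC·BBD·AD·CC·BBD·ACD·ACD·BBD·AD·BBD·CC·CC·ACD·ACD·BBD·AD·BBD·CC·CC·ACD·ACD·BBD·AD·CC·BBD·AD·CC·BBD·ACD·ACD·BBD
    A ↦ AD
    B ↦ ACD
    C ↦ CC
    D ↦ BBD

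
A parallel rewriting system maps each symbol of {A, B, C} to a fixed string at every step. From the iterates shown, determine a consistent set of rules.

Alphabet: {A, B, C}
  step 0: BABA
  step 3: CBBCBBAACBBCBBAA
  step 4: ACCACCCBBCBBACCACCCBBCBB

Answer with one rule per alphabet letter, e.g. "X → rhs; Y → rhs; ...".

A->CBB, B->C, C->A

  step 3 ⇒ step 4: CBBCBBAACBBCBBAA ⇒ A·C·C·A·C·C·CBB·CBB·A·C·C·A·C·C·CBB·CBB
    A ↦ CBB
    B ↦ C
    C ↦ A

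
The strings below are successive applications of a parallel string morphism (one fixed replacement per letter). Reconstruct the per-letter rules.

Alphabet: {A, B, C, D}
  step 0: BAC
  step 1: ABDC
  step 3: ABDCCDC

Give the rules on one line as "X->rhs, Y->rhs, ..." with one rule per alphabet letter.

  step 0 ⇒ step 1: BAC ⇒ A·B·DC
    A ↦ B
    B ↦ A
    C ↦ DC
    D ↦ C  (constrained at step 1)

A->B, B->A, C->DC, D->C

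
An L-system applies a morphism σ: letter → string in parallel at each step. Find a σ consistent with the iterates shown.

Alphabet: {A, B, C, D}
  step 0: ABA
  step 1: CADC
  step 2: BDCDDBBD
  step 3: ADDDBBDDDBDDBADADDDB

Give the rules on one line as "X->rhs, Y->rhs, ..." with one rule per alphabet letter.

  step 2 ⇒ step 3: BDCDDBBD ⇒ AD·DDB·BD·DDB·DDB·AD·AD·DDB
    B ↦ AD
    C ↦ BD
    D ↦ DDB
  step 0 ⇒ step 1: ABA ⇒ C·AD·C
    A ↦ C

A->C, B->AD, C->BD, D->DDB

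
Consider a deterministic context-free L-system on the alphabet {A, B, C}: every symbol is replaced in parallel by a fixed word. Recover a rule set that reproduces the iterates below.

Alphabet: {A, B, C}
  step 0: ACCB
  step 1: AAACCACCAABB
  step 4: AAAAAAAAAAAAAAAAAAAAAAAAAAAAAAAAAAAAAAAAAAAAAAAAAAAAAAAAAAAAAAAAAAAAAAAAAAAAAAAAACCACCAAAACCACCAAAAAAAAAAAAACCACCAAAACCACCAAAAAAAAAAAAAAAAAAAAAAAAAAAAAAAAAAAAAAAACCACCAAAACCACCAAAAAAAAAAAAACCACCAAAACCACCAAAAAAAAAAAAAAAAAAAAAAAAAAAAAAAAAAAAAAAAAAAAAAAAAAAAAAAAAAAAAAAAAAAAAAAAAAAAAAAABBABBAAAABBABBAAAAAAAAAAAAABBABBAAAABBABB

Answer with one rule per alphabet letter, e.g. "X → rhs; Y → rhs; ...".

  step 0 ⇒ step 1: ACCB ⇒ AAA·CCA·CCA·ABB
    A ↦ AAA
    B ↦ ABB
    C ↦ CCA

A->AAA, B->ABB, C->CCA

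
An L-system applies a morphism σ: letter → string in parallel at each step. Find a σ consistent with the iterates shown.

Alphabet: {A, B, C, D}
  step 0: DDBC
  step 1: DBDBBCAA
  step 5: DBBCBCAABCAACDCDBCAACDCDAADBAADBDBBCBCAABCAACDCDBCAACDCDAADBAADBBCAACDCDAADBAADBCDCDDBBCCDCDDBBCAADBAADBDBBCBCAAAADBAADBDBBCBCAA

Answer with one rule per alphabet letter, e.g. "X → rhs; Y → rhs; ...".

A->CD, B->BC, C->AA, D->DB

  step 0 ⇒ step 1: DDBC ⇒ DB·DB·BC·AA
    B ↦ BC
    C ↦ AA
    D ↦ DB
    A ↦ CD  (constrained at step 1)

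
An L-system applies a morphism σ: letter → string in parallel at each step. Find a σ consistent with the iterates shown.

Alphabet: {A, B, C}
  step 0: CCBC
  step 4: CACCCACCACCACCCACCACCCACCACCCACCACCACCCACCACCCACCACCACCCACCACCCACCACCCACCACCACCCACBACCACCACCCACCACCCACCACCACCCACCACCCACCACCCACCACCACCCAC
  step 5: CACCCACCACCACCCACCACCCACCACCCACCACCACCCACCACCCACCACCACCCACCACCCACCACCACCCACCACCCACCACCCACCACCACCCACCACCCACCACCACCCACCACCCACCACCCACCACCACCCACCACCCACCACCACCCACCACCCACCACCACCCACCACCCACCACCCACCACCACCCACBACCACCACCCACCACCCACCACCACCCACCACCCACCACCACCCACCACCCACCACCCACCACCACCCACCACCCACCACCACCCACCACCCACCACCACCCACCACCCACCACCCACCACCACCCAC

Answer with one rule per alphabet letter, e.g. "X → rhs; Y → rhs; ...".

A->C, B->BA, C->CAC

  step 4 ⇒ step 5: CACCCACCACCACCCACCACCCACCACCCACCACCACCCACCACCCACCACCACCCACCACCCACCACCCACCACCACCCACBACCACCACCCACCACCCACCACCACCCACCACCCACCACCCACCACCACCCAC ⇒ CAC·C·CAC·CAC·CAC·C·CAC·CAC·C·CAC·CAC·C·CAC·CAC·CAC·C·CAC·CAC·C·CAC·CAC·CAC·C·CAC·CAC·C·CAC·CAC·CAC·C·CAC·CAC·C·CAC·CAC·C·CAC·CAC·CAC·C·CAC·CAC·C·CAC·CAC·CAC·C·CAC·CAC·C·CAC·CAC·C·CAC·CAC·CAC·C·CAC·CAC·C·CAC·CAC·CAC·C·CAC·CAC·C·CAC·CAC·CAC·C·CAC·CAC·C·CAC·CAC·C·CAC·CAC·CAC·C·CAC·BA·C·CAC·CAC·C·CAC·CAC·C·CAC·CAC·CAC·C·CAC·CAC·C·CAC·CAC·CAC·C·CAC·CAC·C·CAC·CAC·C·CAC·CAC·CAC·C·CAC·CAC·C·CAC·CAC·CAC·C·CAC·CAC·C·CAC·CAC·CAC·C·CAC·CAC·C·CAC·CAC·C·CAC·CAC·CAC·C·CAC
    A ↦ C
    B ↦ BA
    C ↦ CAC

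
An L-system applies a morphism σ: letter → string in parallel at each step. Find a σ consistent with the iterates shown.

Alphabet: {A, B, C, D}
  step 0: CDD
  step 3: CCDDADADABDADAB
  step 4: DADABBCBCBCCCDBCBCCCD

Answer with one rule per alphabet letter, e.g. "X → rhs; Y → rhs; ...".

  step 3 ⇒ step 4: CCDDADADABDADAB ⇒ DA·DA·B·B·C·B·C·B·C·CCD·B·C·B·C·CCD
    A ↦ C
    B ↦ CCD
    C ↦ DA
    D ↦ B

A->C, B->CCD, C->DA, D->B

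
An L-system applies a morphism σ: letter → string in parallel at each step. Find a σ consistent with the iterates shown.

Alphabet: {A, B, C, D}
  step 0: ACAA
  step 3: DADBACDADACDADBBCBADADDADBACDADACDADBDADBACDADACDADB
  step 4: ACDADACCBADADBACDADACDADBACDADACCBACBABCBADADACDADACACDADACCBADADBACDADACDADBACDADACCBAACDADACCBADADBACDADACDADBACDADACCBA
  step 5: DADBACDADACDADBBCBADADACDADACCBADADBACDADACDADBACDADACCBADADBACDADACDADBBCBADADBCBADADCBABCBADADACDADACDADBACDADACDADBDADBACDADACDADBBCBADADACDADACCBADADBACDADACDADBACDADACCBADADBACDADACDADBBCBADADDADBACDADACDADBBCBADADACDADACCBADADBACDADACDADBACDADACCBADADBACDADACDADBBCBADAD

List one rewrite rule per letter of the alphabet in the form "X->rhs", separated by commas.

A->DAD, B->CBA, C->B, D->AC

  step 4 ⇒ step 5: ACDADACCBADADBACDADACDADBACDADACCBACBABCBADADACDADACACDADACCBADADBACDADACDADBACDADACCBAACDADACCBADADBACDADACDADBACDADACCBA ⇒ DAD·B·AC·DAD·AC·DAD·B·B·CBA·DAD·AC·DAD·AC·CBA·DAD·B·AC·DAD·AC·DAD·B·AC·DAD·AC·CBA·DAD·B·AC·DAD·AC·DAD·B·B·CBA·DAD·B·CBA·DAD·CBA·B·CBA·DAD·AC·DAD·AC·DAD·B·AC·DAD·AC·DAD·B·DAD·B·AC·DAD·AC·DAD·B·B·CBA·DAD·AC·DAD·AC·CBA·DAD·B·AC·DAD·AC·DAD·B·AC·DAD·AC·CBA·DAD·B·AC·DAD·AC·DAD·B·B·CBA·DAD·DAD·B·AC·DAD·AC·DAD·B·B·CBA·DAD·AC·DAD·AC·CBA·DAD·B·AC·DAD·AC·DAD·B·AC·DAD·AC·CBA·DAD·B·AC·DAD·AC·DAD·B·B·CBA·DAD
    A ↦ DAD
    B ↦ CBA
    C ↦ B
    D ↦ AC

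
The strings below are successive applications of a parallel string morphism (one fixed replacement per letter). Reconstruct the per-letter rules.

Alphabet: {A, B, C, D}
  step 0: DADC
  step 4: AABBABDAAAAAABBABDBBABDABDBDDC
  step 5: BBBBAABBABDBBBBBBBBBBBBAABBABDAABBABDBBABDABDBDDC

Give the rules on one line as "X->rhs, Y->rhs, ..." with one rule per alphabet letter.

  step 4 ⇒ step 5: AABBABDAAAAAABBABDBBABDABDBDDC ⇒ BB·BB·A·A·BB·A·BD·BB·BB·BB·BB·BB·BB·A·A·BB·A·BD·A·A·BB·A·BD·BB·A·BD·A·BD·BD·DC
    A ↦ BB
    B ↦ A
    C ↦ DC
    D ↦ BD

A->BB, B->A, C->DC, D->BD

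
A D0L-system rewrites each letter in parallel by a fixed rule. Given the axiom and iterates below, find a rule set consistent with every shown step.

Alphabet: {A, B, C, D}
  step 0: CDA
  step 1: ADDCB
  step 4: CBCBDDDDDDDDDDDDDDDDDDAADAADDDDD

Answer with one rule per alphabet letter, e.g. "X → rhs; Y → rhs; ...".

A->CB, B->AD, C->A, D->DD

  step 0 ⇒ step 1: CDA ⇒ A·DD·CB
    A ↦ CB
    C ↦ A
    D ↦ DD
    B ↦ AD  (constrained at step 1)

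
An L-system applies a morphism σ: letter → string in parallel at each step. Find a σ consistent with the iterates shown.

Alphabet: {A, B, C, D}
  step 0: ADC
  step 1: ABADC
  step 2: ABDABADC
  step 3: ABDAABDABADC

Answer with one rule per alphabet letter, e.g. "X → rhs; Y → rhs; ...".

  step 2 ⇒ step 3: ABDABADC ⇒ AB·D·A·AB·D·AB·A·DC
    A ↦ AB
    B ↦ D
    C ↦ DC
    D ↦ A

A->AB, B->D, C->DC, D->A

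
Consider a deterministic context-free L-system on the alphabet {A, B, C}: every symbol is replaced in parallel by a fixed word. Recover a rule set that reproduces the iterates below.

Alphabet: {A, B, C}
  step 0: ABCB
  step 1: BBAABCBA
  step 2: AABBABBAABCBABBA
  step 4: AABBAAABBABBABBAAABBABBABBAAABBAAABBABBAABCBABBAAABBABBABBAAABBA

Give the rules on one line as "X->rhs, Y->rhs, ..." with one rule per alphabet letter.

A->BBA, B->A, C->BCB

  step 1 ⇒ step 2: BBAABCBA ⇒ A·A·BBA·BBA·A·BCB·A·BBA
    A ↦ BBA
    B ↦ A
    C ↦ BCB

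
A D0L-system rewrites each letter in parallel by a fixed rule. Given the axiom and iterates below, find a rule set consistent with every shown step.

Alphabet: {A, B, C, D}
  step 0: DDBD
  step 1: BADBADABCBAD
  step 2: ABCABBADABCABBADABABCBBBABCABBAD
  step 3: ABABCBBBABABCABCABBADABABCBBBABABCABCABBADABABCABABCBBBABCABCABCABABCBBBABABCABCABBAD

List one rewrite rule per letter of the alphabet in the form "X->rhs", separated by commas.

  step 2 ⇒ step 3: ABCABBADABCABBADABABCBBBABCABBAD ⇒ AB·ABC·BBB·AB·ABC·ABC·AB·BAD·AB·ABC·BBB·AB·ABC·ABC·AB·BAD·AB·ABC·AB·ABC·BBB·ABC·ABC·ABC·AB·ABC·BBB·AB·ABC·ABC·AB·BAD
    A ↦ AB
    B ↦ ABC
    C ↦ BBB
    D ↦ BAD

A->AB, B->ABC, C->BBB, D->BAD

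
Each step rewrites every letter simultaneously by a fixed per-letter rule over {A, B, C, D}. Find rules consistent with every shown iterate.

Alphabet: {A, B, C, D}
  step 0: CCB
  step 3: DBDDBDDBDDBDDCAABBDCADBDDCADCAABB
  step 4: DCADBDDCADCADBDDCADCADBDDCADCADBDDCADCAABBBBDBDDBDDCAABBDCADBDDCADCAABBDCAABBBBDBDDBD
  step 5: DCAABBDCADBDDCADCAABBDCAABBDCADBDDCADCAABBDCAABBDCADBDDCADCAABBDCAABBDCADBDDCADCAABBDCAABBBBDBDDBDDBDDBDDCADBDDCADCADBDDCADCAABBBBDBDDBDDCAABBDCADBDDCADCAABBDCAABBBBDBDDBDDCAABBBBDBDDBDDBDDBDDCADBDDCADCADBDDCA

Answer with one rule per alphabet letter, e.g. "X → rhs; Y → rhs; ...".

A->BB, B->DBD, C->A, D->DCA

  step 4 ⇒ step 5: DCADBDDCADCADBDDCADCADBDDCADCADBDDCADCAABBBBDBDDBDDCAABBDCADBDDCADCAABBDCAABBBBDBDDBD ⇒ DCA·A·BB·DCA·DBD·DCA·DCA·A·BB·DCA·A·BB·DCA·DBD·DCA·DCA·A·BB·DCA·A·BB·DCA·DBD·DCA·DCA·A·BB·DCA·A·BB·DCA·DBD·DCA·DCA·A·BB·DCA·A·BB·BB·DBD·DBD·DBD·DBD·DCA·DBD·DCA·DCA·DBD·DCA·DCA·A·BB·BB·DBD·DBD·DCA·A·BB·DCA·DBD·DCA·DCA·A·BB·DCA·A·BB·BB·DBD·DBD·DCA·A·BB·BB·DBD·DBD·DBD·DBD·DCA·DBD·DCA·DCA·DBD·DCA
    A ↦ BB
    B ↦ DBD
    C ↦ A
    D ↦ DCA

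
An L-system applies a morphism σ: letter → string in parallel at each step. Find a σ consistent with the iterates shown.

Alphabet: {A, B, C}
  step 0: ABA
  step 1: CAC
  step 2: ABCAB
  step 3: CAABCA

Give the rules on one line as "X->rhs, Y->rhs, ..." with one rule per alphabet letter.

A->C, B->A, C->AB

  step 2 ⇒ step 3: ABCAB ⇒ C·A·AB·C·A
    A ↦ C
    B ↦ A
    C ↦ AB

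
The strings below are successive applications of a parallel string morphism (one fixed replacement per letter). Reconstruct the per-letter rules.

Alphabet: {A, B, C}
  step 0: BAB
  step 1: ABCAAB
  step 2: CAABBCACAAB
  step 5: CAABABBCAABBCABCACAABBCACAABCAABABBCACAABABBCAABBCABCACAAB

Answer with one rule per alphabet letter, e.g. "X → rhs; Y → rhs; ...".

A->CA, B->AB, C->B

  step 1 ⇒ step 2: ABCAAB ⇒ CA·AB·B·CA·CA·AB
    A ↦ CA
    B ↦ AB
    C ↦ B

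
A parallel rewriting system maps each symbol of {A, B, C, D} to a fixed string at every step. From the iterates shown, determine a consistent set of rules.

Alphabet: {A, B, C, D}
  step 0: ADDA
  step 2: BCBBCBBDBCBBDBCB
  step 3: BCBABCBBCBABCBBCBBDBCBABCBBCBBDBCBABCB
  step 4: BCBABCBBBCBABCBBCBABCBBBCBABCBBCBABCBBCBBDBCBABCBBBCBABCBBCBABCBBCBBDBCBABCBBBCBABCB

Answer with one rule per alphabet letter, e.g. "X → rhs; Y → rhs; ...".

A->B, B->BCB, C->A, D->BD

  step 3 ⇒ step 4: BCBABCBBCBABCBBCBBDBCBABCBBCBBDBCBABCB ⇒ BCB·A·BCB·B·BCB·A·BCB·BCB·A·BCB·B·BCB·A·BCB·BCB·A·BCB·BCB·BD·BCB·A·BCB·B·BCB·A·BCB·BCB·A·BCB·BCB·BD·BCB·A·BCB·B·BCB·A·BCB
    A ↦ B
    B ↦ BCB
    C ↦ A
    D ↦ BD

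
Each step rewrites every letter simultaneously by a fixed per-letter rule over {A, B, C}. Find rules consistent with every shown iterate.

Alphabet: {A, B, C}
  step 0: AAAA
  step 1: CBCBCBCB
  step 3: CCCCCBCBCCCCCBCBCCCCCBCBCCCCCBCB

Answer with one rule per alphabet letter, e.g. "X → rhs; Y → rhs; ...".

A->CB, B->AA, C->CC

  step 0 ⇒ step 1: AAAA ⇒ CB·CB·CB·CB
    A ↦ CB
    B ↦ AA  (constrained at step 1)
    C ↦ CC  (constrained at step 1)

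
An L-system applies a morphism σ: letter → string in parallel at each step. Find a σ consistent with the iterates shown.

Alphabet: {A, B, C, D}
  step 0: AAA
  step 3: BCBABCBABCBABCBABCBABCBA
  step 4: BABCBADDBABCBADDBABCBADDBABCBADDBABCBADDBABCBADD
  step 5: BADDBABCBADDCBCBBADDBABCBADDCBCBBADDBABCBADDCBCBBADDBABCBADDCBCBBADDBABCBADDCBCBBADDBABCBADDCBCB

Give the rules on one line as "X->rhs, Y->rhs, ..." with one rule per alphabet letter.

A->DD, B->BA, C->BC, D->CB

  step 4 ⇒ step 5: BABCBADDBABCBADDBABCBADDBABCBADDBABCBADDBABCBADD ⇒ BA·DD·BA·BC·BA·DD·CB·CB·BA·DD·BA·BC·BA·DD·CB·CB·BA·DD·BA·BC·BA·DD·CB·CB·BA·DD·BA·BC·BA·DD·CB·CB·BA·DD·BA·BC·BA·DD·CB·CB·BA·DD·BA·BC·BA·DD·CB·CB
    A ↦ DD
    B ↦ BA
    C ↦ BC
    D ↦ CB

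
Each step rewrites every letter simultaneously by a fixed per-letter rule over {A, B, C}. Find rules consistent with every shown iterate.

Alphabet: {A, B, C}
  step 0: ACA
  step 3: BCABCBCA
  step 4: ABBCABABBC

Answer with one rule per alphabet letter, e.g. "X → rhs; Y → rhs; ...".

A->BC, B->A, C->B

  step 3 ⇒ step 4: BCABCBCA ⇒ A·B·BC·A·B·A·B·BC
    A ↦ BC
    B ↦ A
    C ↦ B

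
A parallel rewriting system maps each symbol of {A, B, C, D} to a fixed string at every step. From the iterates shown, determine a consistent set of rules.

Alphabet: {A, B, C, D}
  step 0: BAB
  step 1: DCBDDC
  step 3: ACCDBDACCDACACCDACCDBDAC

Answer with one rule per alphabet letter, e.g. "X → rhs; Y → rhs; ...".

  step 0 ⇒ step 1: BAB ⇒ DC·BD·DC
    A ↦ BD
    B ↦ DC
    C ↦ AC  (constrained at step 1)
    D ↦ CD  (constrained at step 1)

A->BD, B->DC, C->AC, D->CD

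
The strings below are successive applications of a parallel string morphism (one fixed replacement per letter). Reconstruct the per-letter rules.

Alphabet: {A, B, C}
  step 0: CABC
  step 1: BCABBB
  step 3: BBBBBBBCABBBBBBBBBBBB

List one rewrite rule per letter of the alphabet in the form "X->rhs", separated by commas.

  step 0 ⇒ step 1: CABC ⇒ B·CA·BB·B
    A ↦ CA
    B ↦ BB
    C ↦ B

A->CA, B->BB, C->B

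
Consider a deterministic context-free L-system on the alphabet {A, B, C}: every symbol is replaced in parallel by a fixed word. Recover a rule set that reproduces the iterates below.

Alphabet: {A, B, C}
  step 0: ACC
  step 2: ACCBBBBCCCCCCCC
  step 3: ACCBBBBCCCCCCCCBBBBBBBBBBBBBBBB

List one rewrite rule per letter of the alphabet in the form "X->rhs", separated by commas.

A->ACC, B->CC, C->BB

  step 2 ⇒ step 3: ACCBBBBCCCCCCCC ⇒ ACC·BB·BB·CC·CC·CC·CC·BB·BB·BB·BB·BB·BB·BB·BB
    A ↦ ACC
    B ↦ CC
    C ↦ BB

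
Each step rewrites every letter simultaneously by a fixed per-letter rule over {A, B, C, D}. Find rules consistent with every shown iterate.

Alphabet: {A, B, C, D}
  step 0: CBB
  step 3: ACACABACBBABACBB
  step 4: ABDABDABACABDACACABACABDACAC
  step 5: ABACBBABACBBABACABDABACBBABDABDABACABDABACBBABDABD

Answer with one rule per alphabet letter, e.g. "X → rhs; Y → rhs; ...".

A->AB, B->AC, C->D, D->BB

  step 4 ⇒ step 5: ABDABDABACABDACACABACABDACAC ⇒ AB·AC·BB·AB·AC·BB·AB·AC·AB·D·AB·AC·BB·AB·D·AB·D·AB·AC·AB·D·AB·AC·BB·AB·D·AB·D
    A ↦ AB
    B ↦ AC
    C ↦ D
    D ↦ BB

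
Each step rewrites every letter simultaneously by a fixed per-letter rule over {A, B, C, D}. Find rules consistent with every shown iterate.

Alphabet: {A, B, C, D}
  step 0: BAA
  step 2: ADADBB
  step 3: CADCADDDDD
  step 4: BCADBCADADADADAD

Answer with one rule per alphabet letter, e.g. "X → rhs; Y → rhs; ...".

A->C, B->DD, C->B, D->AD

  step 3 ⇒ step 4: CADCADDDDD ⇒ B·C·AD·B·C·AD·AD·AD·AD·AD
    A ↦ C
    C ↦ B
    D ↦ AD
  step 2 ⇒ step 3: ADADBB ⇒ C·AD·C·AD·DD·DD
    B ↦ DD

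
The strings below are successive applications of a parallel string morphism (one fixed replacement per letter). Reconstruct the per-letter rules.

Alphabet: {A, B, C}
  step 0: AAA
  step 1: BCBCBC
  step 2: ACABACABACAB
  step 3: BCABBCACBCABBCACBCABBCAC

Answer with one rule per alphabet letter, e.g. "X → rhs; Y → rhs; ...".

  step 2 ⇒ step 3: ACABACABACAB ⇒ BC·AB·BC·AC·BC·AB·BC·AC·BC·AB·BC·AC
    A ↦ BC
    B ↦ AC
    C ↦ AB

A->BC, B->AC, C->AB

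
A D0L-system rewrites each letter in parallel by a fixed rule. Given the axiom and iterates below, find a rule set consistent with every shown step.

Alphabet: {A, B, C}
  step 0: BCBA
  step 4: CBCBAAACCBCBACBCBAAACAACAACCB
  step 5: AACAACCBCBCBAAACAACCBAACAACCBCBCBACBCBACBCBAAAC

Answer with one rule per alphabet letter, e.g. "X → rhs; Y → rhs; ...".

  step 4 ⇒ step 5: CBCBAAACCBCBACBCBAAACAACAACCB ⇒ A·AC·A·AC·CB·CB·CB·A·A·AC·A·AC·CB·A·AC·A·AC·CB·CB·CB·A·CB·CB·A·CB·CB·A·A·AC
    A ↦ CB
    B ↦ AC
    C ↦ A

A->CB, B->AC, C->A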